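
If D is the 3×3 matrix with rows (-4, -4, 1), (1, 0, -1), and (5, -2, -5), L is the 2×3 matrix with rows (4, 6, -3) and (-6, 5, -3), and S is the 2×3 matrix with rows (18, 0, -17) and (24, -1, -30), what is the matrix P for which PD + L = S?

PD = S − L = [[14, -6, -14], [30, -6, -27]].
Since D sits to the right of P, P = (S − L)D⁻¹.
det D = 6; the adjugate gives D⁻¹ = [[-1/3, -11/3, 2/3], [0, 5/2, -1/2], [-1/3, -14/3, 2/3]].
P = (S − L)D⁻¹ = [[0, -1, 3], [-1, 1, 5]].

P = [[0, -1, 3], [-1, 1, 5]]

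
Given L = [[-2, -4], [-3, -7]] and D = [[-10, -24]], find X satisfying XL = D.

Right-multiplying both sides by L⁻¹ gives X = DL⁻¹.
det L = 2; the adjugate gives L⁻¹ = [[-7/2, 2], [3/2, -1]].
X = DL⁻¹ = [[-10, -24]] · [[-7/2, 2], [3/2, -1]] = [[-1, 4]].

X = [[-1, 4]]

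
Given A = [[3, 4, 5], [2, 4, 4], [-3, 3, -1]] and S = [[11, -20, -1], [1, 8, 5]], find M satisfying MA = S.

Since A sits to the right of M, M = SA⁻¹.
det A = 2, so A⁻¹ = [[-8, 19/2, -2], [-5, 6, -1], [9, -21/2, 2]].
M = SA⁻¹ = [[11, -20, -1], [1, 8, 5]] · [[-8, 19/2, -2], [-5, 6, -1], [9, -21/2, 2]] = [[3, -5, -4], [-3, 5, 0]].

M = [[3, -5, -4], [-3, 5, 0]]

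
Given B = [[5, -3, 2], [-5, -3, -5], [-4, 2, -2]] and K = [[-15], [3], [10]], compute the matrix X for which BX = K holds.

X = [[-6], [-1], [6]]

Left-multiplying both sides by B⁻¹ gives X = B⁻¹K.
det B = 6, so B⁻¹ = [[8/3, -1/3, 7/2], [5/3, -1/3, 5/2], [-11/3, 1/3, -5]].
X = B⁻¹K = [[8/3, -1/3, 7/2], [5/3, -1/3, 5/2], [-11/3, 1/3, -5]] · [[-15], [3], [10]] = [[-6], [-1], [6]].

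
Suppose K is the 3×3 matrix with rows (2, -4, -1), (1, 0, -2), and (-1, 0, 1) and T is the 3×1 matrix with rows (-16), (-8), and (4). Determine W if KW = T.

Since K multiplies W on the left, W = K⁻¹T.
K has determinant -4; K⁻¹ = [[0, -1, -2], [-1/4, -1/4, -3/4], [0, -1, -1]].
W = K⁻¹T = [[0, -1, -2], [-1/4, -1/4, -3/4], [0, -1, -1]] · [[-16], [-8], [4]] = [[0], [3], [4]].

W = [[0], [3], [4]]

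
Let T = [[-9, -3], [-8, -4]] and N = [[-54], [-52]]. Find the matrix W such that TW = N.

W = [[5], [3]]

T is on the left of W, so left-multiply by T⁻¹: W = T⁻¹N.
T has determinant 12; T⁻¹ = [[-1/3, 1/4], [2/3, -3/4]].
W = T⁻¹N = [[-1/3, 1/4], [2/3, -3/4]] · [[-54], [-52]] = [[5], [3]].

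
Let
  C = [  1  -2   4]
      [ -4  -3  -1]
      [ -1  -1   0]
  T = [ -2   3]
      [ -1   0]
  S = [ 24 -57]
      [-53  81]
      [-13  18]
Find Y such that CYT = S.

Y = [[-5, 4], [-1, -5], [-4, 0]]

Isolating Y: multiply by C⁻¹ from the left and T⁻¹ from the right, so Y = C⁻¹ST⁻¹.
det C = 1, so C⁻¹ = [[-1, -4, 14], [1, 4, -15], [1, 3, -11]].
det T = 3, so T⁻¹ = [[0, -1], [1/3, -2/3]].
C⁻¹S = [[6, -15], [7, -3], [8, -12]].
Y = (C⁻¹S)T⁻¹ = [[-5, 4], [-1, -5], [-4, 0]].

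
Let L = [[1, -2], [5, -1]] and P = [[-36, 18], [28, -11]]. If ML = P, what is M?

M = [[-6, -6], [3, 5]]

Right-multiplying both sides by L⁻¹ gives M = PL⁻¹.
det L = 9; the adjugate gives L⁻¹ = [[-1/9, 2/9], [-5/9, 1/9]].
M = PL⁻¹ = [[-36, 18], [28, -11]] · [[-1/9, 2/9], [-5/9, 1/9]] = [[-6, -6], [3, 5]].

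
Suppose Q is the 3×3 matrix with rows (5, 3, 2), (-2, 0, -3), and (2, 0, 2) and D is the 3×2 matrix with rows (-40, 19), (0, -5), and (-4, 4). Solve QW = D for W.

Q is on the left of W, so left-multiply by Q⁻¹: W = Q⁻¹D.
Q has determinant -6; Q⁻¹ = [[0, 1, 3/2], [1/3, -1, -11/6], [0, -1, -1]].
W = Q⁻¹D = [[0, 1, 3/2], [1/3, -1, -11/6], [0, -1, -1]] · [[-40, 19], [0, -5], [-4, 4]] = [[-6, 1], [-6, 4], [4, 1]].

W = [[-6, 1], [-6, 4], [4, 1]]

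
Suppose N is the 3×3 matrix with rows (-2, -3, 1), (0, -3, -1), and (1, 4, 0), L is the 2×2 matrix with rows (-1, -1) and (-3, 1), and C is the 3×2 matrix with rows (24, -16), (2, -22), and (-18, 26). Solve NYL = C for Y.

Y = [[1, -1], [-4, 3], [-4, -3]]

Left-multiply by N⁻¹ and right-multiply by L⁻¹: Y = N⁻¹CL⁻¹.
N has determinant -2; N⁻¹ = [[-2, -2, -3], [1/2, 1/2, 1], [-3/2, -5/2, -3]].
det L = -4, so L⁻¹ = [[-1/4, -1/4], [-3/4, 1/4]].
N⁻¹C = [[2, -2], [-5, 7], [13, 1]].
Y = (N⁻¹C)L⁻¹ = [[1, -1], [-4, 3], [-4, -3]].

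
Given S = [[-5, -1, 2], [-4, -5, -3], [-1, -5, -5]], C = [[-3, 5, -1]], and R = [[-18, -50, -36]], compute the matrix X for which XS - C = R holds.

XS = R + C = [[-21, -45, -37]].
S is on the right of X, so right-multiply by S⁻¹: X = (R + C)S⁻¹.
det S = -3; the adjugate gives S⁻¹ = [[-10/3, 5, -13/3], [17/3, -9, 23/3], [-5, 8, -7]].
X = (R + C)S⁻¹ = [[0, 4, 5]].

X = [[0, 4, 5]]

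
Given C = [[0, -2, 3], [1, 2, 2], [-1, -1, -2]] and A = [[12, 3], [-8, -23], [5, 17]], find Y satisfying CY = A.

Left-multiplying both sides by C⁻¹ gives Y = C⁻¹A.
C has determinant 3; C⁻¹ = [[-2/3, -7/3, -10/3], [0, 1, 1], [1/3, 2/3, 2/3]].
Y = C⁻¹A = [[-2/3, -7/3, -10/3], [0, 1, 1], [1/3, 2/3, 2/3]] · [[12, 3], [-8, -23], [5, 17]] = [[-6, -5], [-3, -6], [2, -3]].

Y = [[-6, -5], [-3, -6], [2, -3]]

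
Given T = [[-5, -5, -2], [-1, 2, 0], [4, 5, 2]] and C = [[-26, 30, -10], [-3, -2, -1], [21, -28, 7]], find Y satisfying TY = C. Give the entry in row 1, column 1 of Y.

5

Since T multiplies Y on the left, Y = T⁻¹C.
det T = -4; the adjugate gives T⁻¹ = [[-1, 0, -1], [-1/2, 1/2, -1/2], [13/4, -5/4, 15/4]].
Y = T⁻¹C = [[-1, 0, -1], [-1/2, 1/2, -1/2], [13/4, -5/4, 15/4]] · [[-26, 30, -10], [-3, -2, -1], [21, -28, 7]] = [[5, -2, 3], [1, -2, 1], [-2, -5, -5]].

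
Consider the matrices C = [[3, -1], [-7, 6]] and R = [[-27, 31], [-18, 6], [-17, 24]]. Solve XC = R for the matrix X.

C is on the right of X, so right-multiply by C⁻¹: X = RC⁻¹.
det C = 11, so C⁻¹ = [[6/11, 1/11], [7/11, 3/11]].
X = RC⁻¹ = [[-27, 31], [-18, 6], [-17, 24]] · [[6/11, 1/11], [7/11, 3/11]] = [[5, 6], [-6, 0], [6, 5]].

X = [[5, 6], [-6, 0], [6, 5]]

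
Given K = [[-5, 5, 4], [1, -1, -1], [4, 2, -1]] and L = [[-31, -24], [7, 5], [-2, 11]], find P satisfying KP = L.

P = [[0, 3], [-3, -1], [-4, -1]]

K is on the left of P, so left-multiply by K⁻¹: P = K⁻¹L.
det K = -6; the adjugate gives K⁻¹ = [[-1/2, -13/6, 1/6], [1/2, 11/6, 1/6], [-1, -5, 0]].
P = K⁻¹L = [[-1/2, -13/6, 1/6], [1/2, 11/6, 1/6], [-1, -5, 0]] · [[-31, -24], [7, 5], [-2, 11]] = [[0, 3], [-3, -1], [-4, -1]].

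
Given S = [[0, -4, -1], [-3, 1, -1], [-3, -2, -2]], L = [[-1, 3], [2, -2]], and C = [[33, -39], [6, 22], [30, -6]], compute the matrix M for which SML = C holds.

M = [[-4, -5], [1, -4], [-1, 1]]

Left-multiply by S⁻¹ and right-multiply by L⁻¹: M = S⁻¹CL⁻¹.
S has determinant 3; S⁻¹ = [[-4/3, -2, 5/3], [-1, -1, 1], [3, 4, -4]].
det L = -4; the adjugate gives L⁻¹ = [[1/2, 3/4], [1/2, 1/4]].
S⁻¹C = [[-6, -2], [-9, 11], [3, -5]].
M = (S⁻¹C)L⁻¹ = [[-4, -5], [1, -4], [-1, 1]].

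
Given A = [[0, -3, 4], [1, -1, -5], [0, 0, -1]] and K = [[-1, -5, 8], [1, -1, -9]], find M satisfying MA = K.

A is on the right of M, so right-multiply by A⁻¹: M = KA⁻¹.
A has determinant -3; A⁻¹ = [[-1/3, 1, -19/3], [-1/3, 0, -4/3], [0, 0, -1]].
M = KA⁻¹ = [[-1, -5, 8], [1, -1, -9]] · [[-1/3, 1, -19/3], [-1/3, 0, -4/3], [0, 0, -1]] = [[2, -1, 5], [0, 1, 4]].

M = [[2, -1, 5], [0, 1, 4]]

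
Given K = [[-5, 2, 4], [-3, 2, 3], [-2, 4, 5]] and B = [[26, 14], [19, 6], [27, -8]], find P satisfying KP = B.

Since K multiplies P on the left, P = K⁻¹B.
det K = -4; the adjugate gives K⁻¹ = [[1/2, -3/2, 1/2], [-9/4, 17/4, -3/4], [2, -4, 1]].
P = K⁻¹B = [[1/2, -3/2, 1/2], [-9/4, 17/4, -3/4], [2, -4, 1]] · [[26, 14], [19, 6], [27, -8]] = [[-2, -6], [2, 0], [3, -4]].

P = [[-2, -6], [2, 0], [3, -4]]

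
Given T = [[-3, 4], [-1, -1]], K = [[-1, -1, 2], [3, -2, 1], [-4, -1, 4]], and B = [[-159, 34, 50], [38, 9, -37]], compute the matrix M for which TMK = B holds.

M = [[-1, 4, 3], [4, -5, 5]]

Isolating M: multiply by T⁻¹ from the left and K⁻¹ from the right, so M = T⁻¹BK⁻¹.
det T = 7, so T⁻¹ = [[-1/7, -4/7], [1/7, -3/7]].
det K = 1, so K⁻¹ = [[-7, 2, 3], [-16, 4, 7], [-11, 3, 5]].
T⁻¹B = [[1, -10, 14], [-39, 1, 23]].
M = (T⁻¹B)K⁻¹ = [[-1, 4, 3], [4, -5, 5]].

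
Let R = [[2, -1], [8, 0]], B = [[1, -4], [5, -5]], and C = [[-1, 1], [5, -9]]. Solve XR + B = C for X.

X = [[-5, 1], [4, -1]]

XR = C − B = [[-2, 5], [0, -4]].
Since R sits to the right of X, X = (C − B)R⁻¹.
det R = 8; the adjugate gives R⁻¹ = [[0, 1/8], [-1, 1/4]].
X = (C − B)R⁻¹ = [[-5, 1], [4, -1]].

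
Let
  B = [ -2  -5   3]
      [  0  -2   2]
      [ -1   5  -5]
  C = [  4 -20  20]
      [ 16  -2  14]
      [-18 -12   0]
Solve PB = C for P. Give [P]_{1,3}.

B is on the right of P, so right-multiply by B⁻¹: P = CB⁻¹.
det B = 4, so B⁻¹ = [[0, -5/2, -1], [-1/2, 13/4, 1], [-1/2, 15/4, 1]].
P = CB⁻¹ = [[4, -20, 20], [16, -2, 14], [-18, -12, 0]] · [[0, -5/2, -1], [-1/2, 13/4, 1], [-1/2, 15/4, 1]] = [[0, 0, -4], [-6, 6, -4], [6, 6, 6]].

-4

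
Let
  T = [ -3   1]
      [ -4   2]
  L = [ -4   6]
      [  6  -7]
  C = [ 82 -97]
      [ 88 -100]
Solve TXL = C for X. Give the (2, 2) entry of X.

X = T⁻¹CL⁻¹ (apply T⁻¹ on the left and L⁻¹ on the right).
det T = -2; the adjugate gives T⁻¹ = [[-1, 1/2], [-2, 3/2]].
det L = -8, so L⁻¹ = [[7/8, 3/4], [3/4, 1/2]].
T⁻¹C = [[-38, 47], [-32, 44]].
X = (T⁻¹C)L⁻¹ = [[2, -5], [5, -2]].

-2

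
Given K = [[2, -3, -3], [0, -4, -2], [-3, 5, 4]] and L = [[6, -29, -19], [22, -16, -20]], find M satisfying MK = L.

K is on the right of M, so right-multiply by K⁻¹: M = LK⁻¹.
det K = 6, so K⁻¹ = [[-1, -1/2, -1], [1, -1/6, 2/3], [-2, -1/6, -4/3]].
M = LK⁻¹ = [[6, -29, -19], [22, -16, -20]] · [[-1, -1/2, -1], [1, -1/6, 2/3], [-2, -1/6, -4/3]] = [[3, 5, 0], [2, -5, -6]].

M = [[3, 5, 0], [2, -5, -6]]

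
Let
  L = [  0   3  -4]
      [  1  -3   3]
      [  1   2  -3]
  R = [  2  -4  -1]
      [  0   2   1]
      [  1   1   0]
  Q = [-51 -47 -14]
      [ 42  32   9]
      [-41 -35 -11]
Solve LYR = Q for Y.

Y = L⁻¹QR⁻¹ (apply L⁻¹ on the left and R⁻¹ on the right).
det L = -2; the adjugate gives L⁻¹ = [[-3/2, -1/2, 3/2], [-3, -2, 2], [-5/2, -3/2, 3/2]].
R has determinant -4; R⁻¹ = [[1/4, 1/4, 1/2], [-1/4, -1/4, 1/2], [1/2, 3/2, -1]].
L⁻¹Q = [[-6, 2, 0], [-13, 7, 2], [3, 17, 5]].
Y = (L⁻¹Q)R⁻¹ = [[-2, -2, -2], [-4, -2, -5], [-1, 4, 5]].

Y = [[-2, -2, -2], [-4, -2, -5], [-1, 4, 5]]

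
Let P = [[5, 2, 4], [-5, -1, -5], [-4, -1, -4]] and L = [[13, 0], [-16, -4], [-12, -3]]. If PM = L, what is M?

M = [[5, -2], [-4, -1], [-1, 3]]

Since P multiplies M on the left, M = P⁻¹L.
det P = -1; the adjugate gives P⁻¹ = [[1, -4, 6], [0, 4, -5], [-1, 3, -5]].
M = P⁻¹L = [[1, -4, 6], [0, 4, -5], [-1, 3, -5]] · [[13, 0], [-16, -4], [-12, -3]] = [[5, -2], [-4, -1], [-1, 3]].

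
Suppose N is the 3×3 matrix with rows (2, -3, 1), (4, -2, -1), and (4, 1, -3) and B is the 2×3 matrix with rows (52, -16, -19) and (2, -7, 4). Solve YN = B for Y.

Y = [[4, 5, 6], [3, -1, 0]]

Right-multiplying both sides by N⁻¹ gives Y = BN⁻¹.
det N = 2; the adjugate gives N⁻¹ = [[7/2, -4, 5/2], [4, -5, 3], [6, -7, 4]].
Y = BN⁻¹ = [[52, -16, -19], [2, -7, 4]] · [[7/2, -4, 5/2], [4, -5, 3], [6, -7, 4]] = [[4, 5, 6], [3, -1, 0]].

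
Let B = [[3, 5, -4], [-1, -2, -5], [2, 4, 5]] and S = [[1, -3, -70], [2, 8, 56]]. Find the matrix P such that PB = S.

P = [[5, 6, -4], [-4, -2, 6]]

Right-multiplying both sides by B⁻¹ gives P = SB⁻¹.
det B = 5, so B⁻¹ = [[2, -41/5, -33/5], [-1, 23/5, 19/5], [0, -2/5, -1/5]].
P = SB⁻¹ = [[1, -3, -70], [2, 8, 56]] · [[2, -41/5, -33/5], [-1, 23/5, 19/5], [0, -2/5, -1/5]] = [[5, 6, -4], [-4, -2, 6]].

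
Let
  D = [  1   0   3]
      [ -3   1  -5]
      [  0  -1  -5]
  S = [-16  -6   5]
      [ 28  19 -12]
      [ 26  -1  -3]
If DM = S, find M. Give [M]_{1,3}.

5

Since D multiplies M on the left, M = D⁻¹S.
D has determinant -1; D⁻¹ = [[10, 3, 3], [15, 5, 4], [-3, -1, -1]].
M = D⁻¹S = [[10, 3, 3], [15, 5, 4], [-3, -1, -1]] · [[-16, -6, 5], [28, 19, -12], [26, -1, -3]] = [[2, -6, 5], [4, 1, 3], [-6, 0, 0]].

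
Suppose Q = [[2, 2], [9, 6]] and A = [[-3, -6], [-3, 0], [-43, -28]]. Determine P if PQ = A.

P = [[-6, 1], [3, -1], [1, -5]]

Q is on the right of P, so right-multiply by Q⁻¹: P = AQ⁻¹.
det Q = -6; the adjugate gives Q⁻¹ = [[-1, 1/3], [3/2, -1/3]].
P = AQ⁻¹ = [[-3, -6], [-3, 0], [-43, -28]] · [[-1, 1/3], [3/2, -1/3]] = [[-6, 1], [3, -1], [1, -5]].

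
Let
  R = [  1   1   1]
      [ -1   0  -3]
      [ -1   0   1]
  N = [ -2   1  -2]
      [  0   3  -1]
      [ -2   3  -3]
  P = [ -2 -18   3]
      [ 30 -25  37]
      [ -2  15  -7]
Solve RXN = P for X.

Isolating X: multiply by R⁻¹ from the left and N⁻¹ from the right, so X = R⁻¹PN⁻¹.
det R = 4, so R⁻¹ = [[0, -1/4, -3/4], [1, 1/2, 1/2], [0, -1/4, 1/4]].
N has determinant 2; N⁻¹ = [[-3, -3/2, 5/2], [1, 1, -1], [3, 2, -3]].
R⁻¹P = [[-6, -5, -4], [12, -23, 18], [-8, 10, -11]].
X = (R⁻¹P)N⁻¹ = [[1, -4, 2], [-5, -5, -1], [1, 0, 3]].

X = [[1, -4, 2], [-5, -5, -1], [1, 0, 3]]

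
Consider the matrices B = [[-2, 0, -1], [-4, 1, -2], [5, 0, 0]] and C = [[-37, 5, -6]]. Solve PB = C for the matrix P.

P = [[-4, 5, -5]]

Right-multiplying both sides by B⁻¹ gives P = CB⁻¹.
det B = 5; the adjugate gives B⁻¹ = [[0, 0, 1/5], [-2, 1, 0], [-1, 0, -2/5]].
P = CB⁻¹ = [[-37, 5, -6]] · [[0, 0, 1/5], [-2, 1, 0], [-1, 0, -2/5]] = [[-4, 5, -5]].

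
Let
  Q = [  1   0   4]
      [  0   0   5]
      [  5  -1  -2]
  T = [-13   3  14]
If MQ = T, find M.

Q is on the right of M, so right-multiply by Q⁻¹: M = TQ⁻¹.
det Q = 5; the adjugate gives Q⁻¹ = [[1, -4/5, 0], [5, -22/5, -1], [0, 1/5, 0]].
M = TQ⁻¹ = [[-13, 3, 14]] · [[1, -4/5, 0], [5, -22/5, -1], [0, 1/5, 0]] = [[2, 0, -3]].

M = [[2, 0, -3]]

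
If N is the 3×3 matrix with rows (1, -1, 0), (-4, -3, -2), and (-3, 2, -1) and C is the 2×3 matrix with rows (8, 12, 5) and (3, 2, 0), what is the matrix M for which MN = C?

N is on the right of M, so right-multiply by N⁻¹: M = CN⁻¹.
N has determinant 5; N⁻¹ = [[7/5, -1/5, 2/5], [2/5, -1/5, 2/5], [-17/5, 1/5, -7/5]].
M = CN⁻¹ = [[8, 12, 5], [3, 2, 0]] · [[7/5, -1/5, 2/5], [2/5, -1/5, 2/5], [-17/5, 1/5, -7/5]] = [[-1, -3, 1], [5, -1, 2]].

M = [[-1, -3, 1], [5, -1, 2]]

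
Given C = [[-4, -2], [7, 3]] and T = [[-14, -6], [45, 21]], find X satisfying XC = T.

X = [[0, -2], [-6, 3]]

Since C sits to the right of X, X = TC⁻¹.
C has determinant 2; C⁻¹ = [[3/2, 1], [-7/2, -2]].
X = TC⁻¹ = [[-14, -6], [45, 21]] · [[3/2, 1], [-7/2, -2]] = [[0, -2], [-6, 3]].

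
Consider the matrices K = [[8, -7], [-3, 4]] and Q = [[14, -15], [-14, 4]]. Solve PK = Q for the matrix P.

Since K sits to the right of P, P = QK⁻¹.
det K = 11, so K⁻¹ = [[4/11, 7/11], [3/11, 8/11]].
P = QK⁻¹ = [[14, -15], [-14, 4]] · [[4/11, 7/11], [3/11, 8/11]] = [[1, -2], [-4, -6]].

P = [[1, -2], [-4, -6]]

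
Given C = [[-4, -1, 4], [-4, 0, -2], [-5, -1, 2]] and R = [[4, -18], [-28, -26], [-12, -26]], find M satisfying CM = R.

M = [[4, 6], [4, -2], [6, 1]]

Left-multiplying both sides by C⁻¹ gives M = C⁻¹R.
det C = 6, so C⁻¹ = [[-1/3, -1/3, 1/3], [3, 2, -4], [2/3, 1/6, -2/3]].
M = C⁻¹R = [[-1/3, -1/3, 1/3], [3, 2, -4], [2/3, 1/6, -2/3]] · [[4, -18], [-28, -26], [-12, -26]] = [[4, 6], [4, -2], [6, 1]].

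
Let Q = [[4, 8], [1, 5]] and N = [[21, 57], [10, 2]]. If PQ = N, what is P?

Q is on the right of P, so right-multiply by Q⁻¹: P = NQ⁻¹.
det Q = 12; the adjugate gives Q⁻¹ = [[5/12, -2/3], [-1/12, 1/3]].
P = NQ⁻¹ = [[21, 57], [10, 2]] · [[5/12, -2/3], [-1/12, 1/3]] = [[4, 5], [4, -6]].

P = [[4, 5], [4, -6]]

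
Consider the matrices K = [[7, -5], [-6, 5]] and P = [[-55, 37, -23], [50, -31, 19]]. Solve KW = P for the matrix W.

W = [[-5, 6, -4], [4, 1, -1]]

Left-multiplying both sides by K⁻¹ gives W = K⁻¹P.
K has determinant 5; K⁻¹ = [[1, 1], [6/5, 7/5]].
W = K⁻¹P = [[1, 1], [6/5, 7/5]] · [[-55, 37, -23], [50, -31, 19]] = [[-5, 6, -4], [4, 1, -1]].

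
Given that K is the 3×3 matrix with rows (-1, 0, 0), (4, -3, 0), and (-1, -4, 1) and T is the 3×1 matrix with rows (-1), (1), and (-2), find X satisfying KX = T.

X = [[1], [1], [3]]

Since K multiplies X on the left, X = K⁻¹T.
det K = 3; the adjugate gives K⁻¹ = [[-1, 0, 0], [-4/3, -1/3, 0], [-19/3, -4/3, 1]].
X = K⁻¹T = [[-1, 0, 0], [-4/3, -1/3, 0], [-19/3, -4/3, 1]] · [[-1], [1], [-2]] = [[1], [1], [3]].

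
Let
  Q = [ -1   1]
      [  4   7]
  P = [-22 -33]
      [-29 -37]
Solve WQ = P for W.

Right-multiplying both sides by Q⁻¹ gives W = PQ⁻¹.
Q has determinant -11; Q⁻¹ = [[-7/11, 1/11], [4/11, 1/11]].
W = PQ⁻¹ = [[-22, -33], [-29, -37]] · [[-7/11, 1/11], [4/11, 1/11]] = [[2, -5], [5, -6]].

W = [[2, -5], [5, -6]]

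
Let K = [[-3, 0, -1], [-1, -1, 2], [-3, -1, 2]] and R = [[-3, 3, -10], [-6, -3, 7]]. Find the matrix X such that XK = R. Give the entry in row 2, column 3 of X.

3

K is on the right of X, so right-multiply by K⁻¹: X = RK⁻¹.
det K = 2, so K⁻¹ = [[0, 1/2, -1/2], [-2, -9/2, 7/2], [-1, -3/2, 3/2]].
X = RK⁻¹ = [[-3, 3, -10], [-6, -3, 7]] · [[0, 1/2, -1/2], [-2, -9/2, 7/2], [-1, -3/2, 3/2]] = [[4, 0, -3], [-1, 0, 3]].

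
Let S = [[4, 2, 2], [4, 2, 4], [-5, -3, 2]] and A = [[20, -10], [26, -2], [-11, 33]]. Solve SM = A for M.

Left-multiplying both sides by S⁻¹ gives M = S⁻¹A.
S has determinant 4; S⁻¹ = [[4, -5/2, 1], [-7, 9/2, -2], [-1/2, 1/2, 0]].
M = S⁻¹A = [[4, -5/2, 1], [-7, 9/2, -2], [-1/2, 1/2, 0]] · [[20, -10], [26, -2], [-11, 33]] = [[4, -2], [-1, -5], [3, 4]].

M = [[4, -2], [-1, -5], [3, 4]]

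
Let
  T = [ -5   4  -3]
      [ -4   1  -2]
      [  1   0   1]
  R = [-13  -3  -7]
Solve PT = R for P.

T is on the right of P, so right-multiply by T⁻¹: P = RT⁻¹.
T has determinant 6; T⁻¹ = [[1/6, -2/3, -5/6], [1/3, -1/3, 1/3], [-1/6, 2/3, 11/6]].
P = RT⁻¹ = [[-13, -3, -7]] · [[1/6, -2/3, -5/6], [1/3, -1/3, 1/3], [-1/6, 2/3, 11/6]] = [[-2, 5, -3]].

P = [[-2, 5, -3]]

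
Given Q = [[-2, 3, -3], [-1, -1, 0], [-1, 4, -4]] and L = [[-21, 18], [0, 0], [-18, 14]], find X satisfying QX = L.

X = [[6, -6], [-6, 6], [-3, 4]]

Left-multiplying both sides by Q⁻¹ gives X = Q⁻¹L.
det Q = -5; the adjugate gives Q⁻¹ = [[-4/5, 0, 3/5], [4/5, -1, -3/5], [1, -1, -1]].
X = Q⁻¹L = [[-4/5, 0, 3/5], [4/5, -1, -3/5], [1, -1, -1]] · [[-21, 18], [0, 0], [-18, 14]] = [[6, -6], [-6, 6], [-3, 4]].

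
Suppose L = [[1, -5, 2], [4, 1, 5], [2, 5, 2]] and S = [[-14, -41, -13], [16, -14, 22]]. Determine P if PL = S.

P = [[2, -1, -6], [0, 6, -4]]

Since L sits to the right of P, P = SL⁻¹.
det L = 3, so L⁻¹ = [[-23/3, 20/3, -9], [2/3, -2/3, 1], [6, -5, 7]].
P = SL⁻¹ = [[-14, -41, -13], [16, -14, 22]] · [[-23/3, 20/3, -9], [2/3, -2/3, 1], [6, -5, 7]] = [[2, -1, -6], [0, 6, -4]].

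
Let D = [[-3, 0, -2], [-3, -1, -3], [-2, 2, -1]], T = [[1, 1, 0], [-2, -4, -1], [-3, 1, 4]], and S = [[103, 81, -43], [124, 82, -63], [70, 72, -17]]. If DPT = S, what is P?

P = [[-1, 5, 2], [-1, -3, 0], [-5, 3, 5]]

Isolating P: multiply by D⁻¹ from the left and T⁻¹ from the right, so P = D⁻¹ST⁻¹.
D has determinant -5; D⁻¹ = [[-7/5, 4/5, 2/5], [-3/5, 1/5, 3/5], [8/5, -6/5, -3/5]].
det T = -4, so T⁻¹ = [[15/4, 1, 1/4], [-11/4, -1, -1/4], [7/2, 1, 1/2]].
D⁻¹S = [[-17, -19, 3], [5, 11, 3], [-26, -12, 17]].
P = (D⁻¹S)T⁻¹ = [[-1, 5, 2], [-1, -3, 0], [-5, 3, 5]].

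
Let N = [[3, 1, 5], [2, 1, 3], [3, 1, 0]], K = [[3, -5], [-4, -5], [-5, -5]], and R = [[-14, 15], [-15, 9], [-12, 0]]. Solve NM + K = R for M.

NM = R − K = [[-17, 20], [-11, 14], [-7, 5]].
Since N multiplies M on the left, M = N⁻¹(R − K).
det N = -5; the adjugate gives N⁻¹ = [[3/5, -1, 2/5], [-9/5, 3, -1/5], [1/5, 0, -1/5]].
M = N⁻¹(R − K) = [[-2, 0], [-1, 5], [-2, 3]].

M = [[-2, 0], [-1, 5], [-2, 3]]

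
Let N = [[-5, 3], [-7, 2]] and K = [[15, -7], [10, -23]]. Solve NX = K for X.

Left-multiplying both sides by N⁻¹ gives X = N⁻¹K.
det N = 11, so N⁻¹ = [[2/11, -3/11], [7/11, -5/11]].
X = N⁻¹K = [[2/11, -3/11], [7/11, -5/11]] · [[15, -7], [10, -23]] = [[0, 5], [5, 6]].

X = [[0, 5], [5, 6]]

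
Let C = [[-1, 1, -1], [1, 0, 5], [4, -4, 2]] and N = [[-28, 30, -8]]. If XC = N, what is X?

X = [[6, 2, -6]]

Since C sits to the right of X, X = NC⁻¹.
det C = 2, so C⁻¹ = [[10, 1, 5/2], [9, 1, 2], [-2, 0, -1/2]].
X = NC⁻¹ = [[-28, 30, -8]] · [[10, 1, 5/2], [9, 1, 2], [-2, 0, -1/2]] = [[6, 2, -6]].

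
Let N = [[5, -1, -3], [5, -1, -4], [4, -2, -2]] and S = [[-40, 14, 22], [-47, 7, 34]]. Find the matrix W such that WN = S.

W = [[-4, 0, -5], [-6, -5, 2]]

Right-multiplying both sides by N⁻¹ gives W = SN⁻¹.
det N = -6; the adjugate gives N⁻¹ = [[1, -2/3, -1/6], [1, -1/3, -5/6], [1, -1, 0]].
W = SN⁻¹ = [[-40, 14, 22], [-47, 7, 34]] · [[1, -2/3, -1/6], [1, -1/3, -5/6], [1, -1, 0]] = [[-4, 0, -5], [-6, -5, 2]].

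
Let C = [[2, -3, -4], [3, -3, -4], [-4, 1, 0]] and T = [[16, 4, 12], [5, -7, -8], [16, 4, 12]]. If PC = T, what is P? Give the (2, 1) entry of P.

5

Right-multiplying both sides by C⁻¹ gives P = TC⁻¹.
C has determinant -4; C⁻¹ = [[-1, 1, 0], [-4, 4, 1], [9/4, -5/2, -3/4]].
P = TC⁻¹ = [[16, 4, 12], [5, -7, -8], [16, 4, 12]] · [[-1, 1, 0], [-4, 4, 1], [9/4, -5/2, -3/4]] = [[-5, 2, -5], [5, -3, -1], [-5, 2, -5]].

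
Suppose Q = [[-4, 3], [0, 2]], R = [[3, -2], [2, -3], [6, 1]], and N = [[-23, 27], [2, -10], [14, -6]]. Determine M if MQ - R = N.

M = [[5, 5], [-1, -5], [-5, 5]]

MQ = N + R = [[-20, 25], [4, -13], [20, -5]].
Q is on the right of M, so right-multiply by Q⁻¹: M = (N + R)Q⁻¹.
det Q = -8; the adjugate gives Q⁻¹ = [[-1/4, 3/8], [0, 1/2]].
M = (N + R)Q⁻¹ = [[5, 5], [-1, -5], [-5, 5]].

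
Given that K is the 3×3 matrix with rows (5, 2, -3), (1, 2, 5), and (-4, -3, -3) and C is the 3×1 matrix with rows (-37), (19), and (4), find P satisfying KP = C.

K is on the left of P, so left-multiply by K⁻¹: P = K⁻¹C.
K has determinant -4; K⁻¹ = [[-9/4, -15/4, -4], [17/4, 27/4, 7], [-5/4, -7/4, -2]].
P = K⁻¹C = [[-9/4, -15/4, -4], [17/4, 27/4, 7], [-5/4, -7/4, -2]] · [[-37], [19], [4]] = [[-4], [-1], [5]].

P = [[-4], [-1], [5]]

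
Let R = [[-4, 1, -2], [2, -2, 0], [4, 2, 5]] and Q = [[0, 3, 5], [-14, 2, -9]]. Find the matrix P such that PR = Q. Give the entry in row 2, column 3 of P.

Right-multiplying both sides by R⁻¹ gives P = QR⁻¹.
det R = 6; the adjugate gives R⁻¹ = [[-5/3, -3/2, -2/3], [-5/3, -2, -2/3], [2, 2, 1]].
P = QR⁻¹ = [[0, 3, 5], [-14, 2, -9]] · [[-5/3, -3/2, -2/3], [-5/3, -2, -2/3], [2, 2, 1]] = [[5, 4, 3], [2, -1, -1]].

-1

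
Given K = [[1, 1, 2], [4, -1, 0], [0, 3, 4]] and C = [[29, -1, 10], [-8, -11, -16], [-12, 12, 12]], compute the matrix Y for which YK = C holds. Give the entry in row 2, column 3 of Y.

Right-multiplying both sides by K⁻¹ gives Y = CK⁻¹.
det K = 4, so K⁻¹ = [[-1, 1/2, 1/2], [-4, 1, 2], [3, -3/4, -5/4]].
Y = CK⁻¹ = [[29, -1, 10], [-8, -11, -16], [-12, 12, 12]] · [[-1, 1/2, 1/2], [-4, 1, 2], [3, -3/4, -5/4]] = [[5, 6, 0], [4, -3, -6], [0, -3, 3]].

-6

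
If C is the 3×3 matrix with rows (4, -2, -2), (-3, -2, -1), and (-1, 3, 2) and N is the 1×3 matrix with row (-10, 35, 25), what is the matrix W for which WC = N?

C is on the right of W, so right-multiply by C⁻¹: W = NC⁻¹.
det C = 4; the adjugate gives C⁻¹ = [[-1/4, -1/2, -1/2], [7/4, 3/2, 5/2], [-11/4, -5/2, -7/2]].
W = NC⁻¹ = [[-10, 35, 25]] · [[-1/4, -1/2, -1/2], [7/4, 3/2, 5/2], [-11/4, -5/2, -7/2]] = [[-5, -5, 5]].

W = [[-5, -5, 5]]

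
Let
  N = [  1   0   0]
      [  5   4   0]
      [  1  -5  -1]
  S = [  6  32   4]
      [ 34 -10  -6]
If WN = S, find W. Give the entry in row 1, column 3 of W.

Since N sits to the right of W, W = SN⁻¹.
det N = -4; the adjugate gives N⁻¹ = [[1, 0, 0], [-5/4, 1/4, 0], [29/4, -5/4, -1]].
W = SN⁻¹ = [[6, 32, 4], [34, -10, -6]] · [[1, 0, 0], [-5/4, 1/4, 0], [29/4, -5/4, -1]] = [[-5, 3, -4], [3, 5, 6]].

-4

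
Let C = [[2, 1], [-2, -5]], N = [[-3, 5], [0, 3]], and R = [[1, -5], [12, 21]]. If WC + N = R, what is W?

WC = R − N = [[4, -10], [12, 18]].
Since C sits to the right of W, W = (R − N)C⁻¹.
det C = -8; the adjugate gives C⁻¹ = [[5/8, 1/8], [-1/4, -1/4]].
W = (R − N)C⁻¹ = [[5, 3], [3, -3]].

W = [[5, 3], [3, -3]]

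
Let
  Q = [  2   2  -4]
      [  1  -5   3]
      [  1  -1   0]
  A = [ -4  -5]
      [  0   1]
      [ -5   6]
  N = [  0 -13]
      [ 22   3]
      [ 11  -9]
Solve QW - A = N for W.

W = [[2, -1], [-4, 2], [0, 5]]

QW = N + A = [[-4, -18], [22, 4], [6, -3]].
Q is on the left of W, so left-multiply by Q⁻¹: W = Q⁻¹(N + A).
det Q = -4; the adjugate gives Q⁻¹ = [[-3/4, -1, 7/2], [-3/4, -1, 5/2], [-1, -1, 3]].
W = Q⁻¹(N + A) = [[2, -1], [-4, 2], [0, 5]].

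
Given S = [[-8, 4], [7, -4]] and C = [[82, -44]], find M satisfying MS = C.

S is on the right of M, so right-multiply by S⁻¹: M = CS⁻¹.
S has determinant 4; S⁻¹ = [[-1, -1], [-7/4, -2]].
M = CS⁻¹ = [[82, -44]] · [[-1, -1], [-7/4, -2]] = [[-5, 6]].

M = [[-5, 6]]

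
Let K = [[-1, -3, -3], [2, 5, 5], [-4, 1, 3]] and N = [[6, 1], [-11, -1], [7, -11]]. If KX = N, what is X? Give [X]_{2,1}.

K is on the left of X, so left-multiply by K⁻¹: X = K⁻¹N.
K has determinant 2; K⁻¹ = [[5, 3, 0], [-13, -15/2, -1/2], [11, 13/2, 1/2]].
X = K⁻¹N = [[5, 3, 0], [-13, -15/2, -1/2], [11, 13/2, 1/2]] · [[6, 1], [-11, -1], [7, -11]] = [[-3, 2], [1, 0], [-2, -1]].

1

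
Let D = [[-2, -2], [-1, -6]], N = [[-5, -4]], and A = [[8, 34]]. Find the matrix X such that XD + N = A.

X = [[-4, -5]]

XD = A − N = [[13, 38]].
Right-multiplying both sides by D⁻¹ gives X = (A − N)D⁻¹.
D has determinant 10; D⁻¹ = [[-3/5, 1/5], [1/10, -1/5]].
X = (A − N)D⁻¹ = [[-4, -5]].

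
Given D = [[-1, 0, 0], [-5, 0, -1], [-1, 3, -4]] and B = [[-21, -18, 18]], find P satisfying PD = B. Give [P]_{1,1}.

Right-multiplying both sides by D⁻¹ gives P = BD⁻¹.
det D = -3, so D⁻¹ = [[-1, 0, 0], [19/3, -4/3, 1/3], [5, -1, 0]].
P = BD⁻¹ = [[-21, -18, 18]] · [[-1, 0, 0], [19/3, -4/3, 1/3], [5, -1, 0]] = [[-3, 6, -6]].

-3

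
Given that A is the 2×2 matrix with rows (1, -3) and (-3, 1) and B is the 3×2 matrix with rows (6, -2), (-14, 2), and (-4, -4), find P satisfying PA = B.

A is on the right of P, so right-multiply by A⁻¹: P = BA⁻¹.
A has determinant -8; A⁻¹ = [[-1/8, -3/8], [-3/8, -1/8]].
P = BA⁻¹ = [[6, -2], [-14, 2], [-4, -4]] · [[-1/8, -3/8], [-3/8, -1/8]] = [[0, -2], [1, 5], [2, 2]].

P = [[0, -2], [1, 5], [2, 2]]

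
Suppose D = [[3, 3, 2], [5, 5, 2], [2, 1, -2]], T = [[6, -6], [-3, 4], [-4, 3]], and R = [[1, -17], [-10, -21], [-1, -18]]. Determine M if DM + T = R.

DM = R − T = [[-5, -11], [-7, -25], [3, -21]].
Left-multiplying both sides by D⁻¹ gives M = D⁻¹(R − T).
D has determinant -4; D⁻¹ = [[3, -2, 1], [-7/2, 5/2, -1], [5/4, -3/4, 0]].
M = D⁻¹(R − T) = [[2, -4], [-3, -3], [-1, 5]].

M = [[2, -4], [-3, -3], [-1, 5]]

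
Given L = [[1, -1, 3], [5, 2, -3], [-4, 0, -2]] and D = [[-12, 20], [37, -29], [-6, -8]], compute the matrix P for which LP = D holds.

P = [[4, -1], [1, -3], [-5, 6]]

Since L multiplies P on the left, P = L⁻¹D.
det L = -2; the adjugate gives L⁻¹ = [[2, 1, 3/2], [-11, -5, -9], [-4, -2, -7/2]].
P = L⁻¹D = [[2, 1, 3/2], [-11, -5, -9], [-4, -2, -7/2]] · [[-12, 20], [37, -29], [-6, -8]] = [[4, -1], [1, -3], [-5, 6]].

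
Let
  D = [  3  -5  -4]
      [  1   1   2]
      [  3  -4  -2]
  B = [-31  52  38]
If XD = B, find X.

D is on the right of X, so right-multiply by D⁻¹: X = BD⁻¹.
D has determinant 6; D⁻¹ = [[1, 1, -1], [4/3, 1, -5/3], [-7/6, -1/2, 4/3]].
X = BD⁻¹ = [[-31, 52, 38]] · [[1, 1, -1], [4/3, 1, -5/3], [-7/6, -1/2, 4/3]] = [[-6, 2, -5]].

X = [[-6, 2, -5]]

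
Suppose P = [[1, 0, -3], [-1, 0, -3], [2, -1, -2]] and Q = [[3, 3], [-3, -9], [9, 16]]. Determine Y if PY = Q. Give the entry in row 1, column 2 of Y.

Since P multiplies Y on the left, Y = P⁻¹Q.
P has determinant -6; P⁻¹ = [[1/2, -1/2, 0], [4/3, -2/3, -1], [-1/6, -1/6, 0]].
Y = P⁻¹Q = [[1/2, -1/2, 0], [4/3, -2/3, -1], [-1/6, -1/6, 0]] · [[3, 3], [-3, -9], [9, 16]] = [[3, 6], [-3, -6], [0, 1]].

6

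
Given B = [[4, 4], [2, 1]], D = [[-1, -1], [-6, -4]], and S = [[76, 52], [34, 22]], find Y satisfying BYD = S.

Y = [[3, -3], [-4, 0]]

Y = B⁻¹SD⁻¹ (apply B⁻¹ on the left and D⁻¹ on the right).
det B = -4; the adjugate gives B⁻¹ = [[-1/4, 1], [1/2, -1]].
det D = -2; the adjugate gives D⁻¹ = [[2, -1/2], [-3, 1/2]].
B⁻¹S = [[15, 9], [4, 4]].
Y = (B⁻¹S)D⁻¹ = [[3, -3], [-4, 0]].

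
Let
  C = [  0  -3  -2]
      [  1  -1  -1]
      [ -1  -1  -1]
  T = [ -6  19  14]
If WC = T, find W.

W = [[-5, -5, 1]]

Since C sits to the right of W, W = TC⁻¹.
det C = -2, so C⁻¹ = [[0, 1/2, -1/2], [-1, 1, 1], [1, -3/2, -3/2]].
W = TC⁻¹ = [[-6, 19, 14]] · [[0, 1/2, -1/2], [-1, 1, 1], [1, -3/2, -3/2]] = [[-5, -5, 1]].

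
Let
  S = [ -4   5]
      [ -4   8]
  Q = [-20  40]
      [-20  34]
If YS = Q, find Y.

Right-multiplying both sides by S⁻¹ gives Y = QS⁻¹.
det S = -12; the adjugate gives S⁻¹ = [[-2/3, 5/12], [-1/3, 1/3]].
Y = QS⁻¹ = [[-20, 40], [-20, 34]] · [[-2/3, 5/12], [-1/3, 1/3]] = [[0, 5], [2, 3]].

Y = [[0, 5], [2, 3]]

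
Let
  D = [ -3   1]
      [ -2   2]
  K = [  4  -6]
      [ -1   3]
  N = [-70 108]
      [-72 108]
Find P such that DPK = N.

P = [[4, -1], [-5, -1]]

Left-multiply by D⁻¹ and right-multiply by K⁻¹: P = D⁻¹NK⁻¹.
D has determinant -4; D⁻¹ = [[-1/2, 1/4], [-1/2, 3/4]].
K has determinant 6; K⁻¹ = [[1/2, 1], [1/6, 2/3]].
D⁻¹N = [[17, -27], [-19, 27]].
P = (D⁻¹N)K⁻¹ = [[4, -1], [-5, -1]].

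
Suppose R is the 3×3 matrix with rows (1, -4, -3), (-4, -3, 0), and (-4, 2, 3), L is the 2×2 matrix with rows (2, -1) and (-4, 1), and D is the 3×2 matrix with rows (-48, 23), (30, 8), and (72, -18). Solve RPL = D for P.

P = [[4, 5], [5, 1], [2, 0]]

P = R⁻¹DL⁻¹ (apply R⁻¹ on the left and L⁻¹ on the right).
R has determinant 3; R⁻¹ = [[-3, 2, -3], [4, -3, 4], [-20/3, 14/3, -19/3]].
det L = -2; the adjugate gives L⁻¹ = [[-1/2, -1/2], [-2, -1]].
R⁻¹D = [[-12, 1], [6, -4], [4, -2]].
P = (R⁻¹D)L⁻¹ = [[4, 5], [5, 1], [2, 0]].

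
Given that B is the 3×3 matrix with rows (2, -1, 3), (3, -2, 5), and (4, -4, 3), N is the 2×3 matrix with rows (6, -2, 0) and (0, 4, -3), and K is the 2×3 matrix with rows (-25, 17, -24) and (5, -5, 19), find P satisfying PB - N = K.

PB = K + N = [[-19, 15, -24], [5, -1, 16]].
Right-multiplying both sides by B⁻¹ gives P = (K + N)B⁻¹.
B has determinant 5; B⁻¹ = [[14/5, -9/5, 1/5], [11/5, -6/5, -1/5], [-4/5, 4/5, -1/5]].
P = (K + N)B⁻¹ = [[-1, -3, -2], [-1, 5, -2]].

P = [[-1, -3, -2], [-1, 5, -2]]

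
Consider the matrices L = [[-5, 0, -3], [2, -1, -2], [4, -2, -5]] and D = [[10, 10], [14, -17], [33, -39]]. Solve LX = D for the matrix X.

X = [[1, -5], [-2, -3], [-5, 5]]

Left-multiplying both sides by L⁻¹ gives X = L⁻¹D.
det L = -5, so L⁻¹ = [[-1/5, -6/5, 3/5], [-2/5, -37/5, 16/5], [0, 2, -1]].
X = L⁻¹D = [[-1/5, -6/5, 3/5], [-2/5, -37/5, 16/5], [0, 2, -1]] · [[10, 10], [14, -17], [33, -39]] = [[1, -5], [-2, -3], [-5, 5]].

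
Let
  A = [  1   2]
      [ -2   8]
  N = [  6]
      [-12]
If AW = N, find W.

W = [[6], [0]]

Since A multiplies W on the left, W = A⁻¹N.
det A = 12, so A⁻¹ = [[2/3, -1/6], [1/6, 1/12]].
W = A⁻¹N = [[2/3, -1/6], [1/6, 1/12]] · [[6], [-12]] = [[6], [0]].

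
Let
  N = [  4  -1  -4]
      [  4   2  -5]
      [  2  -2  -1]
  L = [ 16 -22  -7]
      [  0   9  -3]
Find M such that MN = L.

Right-multiplying both sides by N⁻¹ gives M = LN⁻¹.
det N = 6; the adjugate gives N⁻¹ = [[-2, 7/6, 13/6], [-1, 2/3, 2/3], [-2, 1, 2]].
M = LN⁻¹ = [[16, -22, -7], [0, 9, -3]] · [[-2, 7/6, 13/6], [-1, 2/3, 2/3], [-2, 1, 2]] = [[4, -3, 6], [-3, 3, 0]].

M = [[4, -3, 6], [-3, 3, 0]]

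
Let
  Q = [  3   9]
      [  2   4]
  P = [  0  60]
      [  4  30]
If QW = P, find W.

W = [[6, 5], [-2, 5]]

Left-multiplying both sides by Q⁻¹ gives W = Q⁻¹P.
det Q = -6, so Q⁻¹ = [[-2/3, 3/2], [1/3, -1/2]].
W = Q⁻¹P = [[-2/3, 3/2], [1/3, -1/2]] · [[0, 60], [4, 30]] = [[6, 5], [-2, 5]].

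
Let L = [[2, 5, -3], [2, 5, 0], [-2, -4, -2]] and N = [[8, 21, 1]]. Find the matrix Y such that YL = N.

Y = [[-1, 6, 1]]

Right-multiplying both sides by L⁻¹ gives Y = NL⁻¹.
L has determinant -6; L⁻¹ = [[5/3, -11/3, -5/2], [-2/3, 5/3, 1], [-1/3, 1/3, 0]].
Y = NL⁻¹ = [[8, 21, 1]] · [[5/3, -11/3, -5/2], [-2/3, 5/3, 1], [-1/3, 1/3, 0]] = [[-1, 6, 1]].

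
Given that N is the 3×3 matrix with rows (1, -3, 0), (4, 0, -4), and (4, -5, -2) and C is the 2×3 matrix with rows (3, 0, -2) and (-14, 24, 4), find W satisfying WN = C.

Right-multiplying both sides by N⁻¹ gives W = CN⁻¹.
det N = 4; the adjugate gives N⁻¹ = [[-5, -3/2, 3], [-2, -1/2, 1], [-5, -7/4, 3]].
W = CN⁻¹ = [[3, 0, -2], [-14, 24, 4]] · [[-5, -3/2, 3], [-2, -1/2, 1], [-5, -7/4, 3]] = [[-5, -1, 3], [2, 2, -6]].

W = [[-5, -1, 3], [2, 2, -6]]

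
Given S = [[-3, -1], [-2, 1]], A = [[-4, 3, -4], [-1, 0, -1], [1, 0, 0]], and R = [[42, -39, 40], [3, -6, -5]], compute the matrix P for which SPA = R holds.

P = [[3, -5, -2], [4, 3, 4]]

P = S⁻¹RA⁻¹ (apply S⁻¹ on the left and A⁻¹ on the right).
det S = -5; the adjugate gives S⁻¹ = [[-1/5, -1/5], [-2/5, 3/5]].
det A = -3; the adjugate gives A⁻¹ = [[0, 0, 1], [1/3, -4/3, 0], [0, -1, -1]].
S⁻¹R = [[-9, 9, -7], [-15, 12, -19]].
P = (S⁻¹R)A⁻¹ = [[3, -5, -2], [4, 3, 4]].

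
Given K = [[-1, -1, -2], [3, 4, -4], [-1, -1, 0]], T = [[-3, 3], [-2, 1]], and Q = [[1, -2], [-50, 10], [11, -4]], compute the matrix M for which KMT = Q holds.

M = [[2, 4], [-3, 3], [1, -4]]

Isolating M: multiply by K⁻¹ from the left and T⁻¹ from the right, so M = K⁻¹QT⁻¹.
K has determinant -2; K⁻¹ = [[2, -1, -6], [-2, 1, 5], [-1/2, 0, 1/2]].
det T = 3; the adjugate gives T⁻¹ = [[1/3, -1], [2/3, -1]].
K⁻¹Q = [[-14, 10], [3, -6], [5, -1]].
M = (K⁻¹Q)T⁻¹ = [[2, 4], [-3, 3], [1, -4]].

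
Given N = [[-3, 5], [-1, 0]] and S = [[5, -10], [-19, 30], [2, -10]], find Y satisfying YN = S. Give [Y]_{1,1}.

Since N sits to the right of Y, Y = SN⁻¹.
det N = 5, so N⁻¹ = [[0, -1], [1/5, -3/5]].
Y = SN⁻¹ = [[5, -10], [-19, 30], [2, -10]] · [[0, -1], [1/5, -3/5]] = [[-2, 1], [6, 1], [-2, 4]].

-2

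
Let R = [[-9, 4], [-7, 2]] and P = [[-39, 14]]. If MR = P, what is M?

Right-multiplying both sides by R⁻¹ gives M = PR⁻¹.
det R = 10, so R⁻¹ = [[1/5, -2/5], [7/10, -9/10]].
M = PR⁻¹ = [[-39, 14]] · [[1/5, -2/5], [7/10, -9/10]] = [[2, 3]].

M = [[2, 3]]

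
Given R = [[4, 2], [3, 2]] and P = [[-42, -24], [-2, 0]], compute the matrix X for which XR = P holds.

X = [[-6, -6], [-2, 2]]

Right-multiplying both sides by R⁻¹ gives X = PR⁻¹.
R has determinant 2; R⁻¹ = [[1, -1], [-3/2, 2]].
X = PR⁻¹ = [[-42, -24], [-2, 0]] · [[1, -1], [-3/2, 2]] = [[-6, -6], [-2, 2]].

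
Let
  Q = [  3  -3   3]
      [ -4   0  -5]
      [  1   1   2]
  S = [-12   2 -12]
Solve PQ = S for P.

Q is on the right of P, so right-multiply by Q⁻¹: P = SQ⁻¹.
Q has determinant -6; Q⁻¹ = [[-5/6, -3/2, -5/2], [-1/2, -1/2, -1/2], [2/3, 1, 2]].
P = SQ⁻¹ = [[-12, 2, -12]] · [[-5/6, -3/2, -5/2], [-1/2, -1/2, -1/2], [2/3, 1, 2]] = [[1, 5, 5]].

P = [[1, 5, 5]]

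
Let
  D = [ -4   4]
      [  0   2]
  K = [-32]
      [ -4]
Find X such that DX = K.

Since D multiplies X on the left, X = D⁻¹K.
det D = -8, so D⁻¹ = [[-1/4, 1/2], [0, 1/2]].
X = D⁻¹K = [[-1/4, 1/2], [0, 1/2]] · [[-32], [-4]] = [[6], [-2]].

X = [[6], [-2]]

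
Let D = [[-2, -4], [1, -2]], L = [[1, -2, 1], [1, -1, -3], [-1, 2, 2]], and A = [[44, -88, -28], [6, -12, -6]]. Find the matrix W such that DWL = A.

W = [[-4, 0, 4], [-3, 0, 4]]

Isolating W: multiply by D⁻¹ from the left and L⁻¹ from the right, so W = D⁻¹AL⁻¹.
det D = 8, so D⁻¹ = [[-1/4, 1/2], [-1/8, -1/4]].
det L = 3; the adjugate gives L⁻¹ = [[4/3, 2, 7/3], [1/3, 1, 4/3], [1/3, 0, 1/3]].
D⁻¹A = [[-8, 16, 4], [-7, 14, 5]].
W = (D⁻¹A)L⁻¹ = [[-4, 0, 4], [-3, 0, 4]].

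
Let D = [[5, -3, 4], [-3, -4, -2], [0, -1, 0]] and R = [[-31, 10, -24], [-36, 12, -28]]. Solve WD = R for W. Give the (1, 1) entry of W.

Right-multiplying both sides by D⁻¹ gives W = RD⁻¹.
det D = 2; the adjugate gives D⁻¹ = [[-1, -2, 11], [0, 0, -1], [3/2, 5/2, -29/2]].
W = RD⁻¹ = [[-31, 10, -24], [-36, 12, -28]] · [[-1, -2, 11], [0, 0, -1], [3/2, 5/2, -29/2]] = [[-5, 2, -3], [-6, 2, -2]].

-5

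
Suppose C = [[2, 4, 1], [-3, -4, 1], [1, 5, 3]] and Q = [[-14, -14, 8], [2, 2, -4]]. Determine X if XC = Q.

X = [[-2, 4, 2], [-6, -4, 2]]

Right-multiplying both sides by C⁻¹ gives X = QC⁻¹.
det C = -5; the adjugate gives C⁻¹ = [[17/5, 7/5, -8/5], [-2, -1, 1], [11/5, 6/5, -4/5]].
X = QC⁻¹ = [[-14, -14, 8], [2, 2, -4]] · [[17/5, 7/5, -8/5], [-2, -1, 1], [11/5, 6/5, -4/5]] = [[-2, 4, 2], [-6, -4, 2]].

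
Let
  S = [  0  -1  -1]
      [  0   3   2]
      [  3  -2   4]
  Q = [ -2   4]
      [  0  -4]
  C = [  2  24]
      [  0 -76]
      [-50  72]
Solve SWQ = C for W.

W = S⁻¹CQ⁻¹ (apply S⁻¹ on the left and Q⁻¹ on the right).
det S = 3; the adjugate gives S⁻¹ = [[16/3, 2, 1/3], [2, 1, 0], [-3, -1, 0]].
det Q = 8, so Q⁻¹ = [[-1/2, -1/2], [0, -1/4]].
S⁻¹C = [[-6, 0], [4, -28], [-6, 4]].
W = (S⁻¹C)Q⁻¹ = [[3, 3], [-2, 5], [3, 2]].

W = [[3, 3], [-2, 5], [3, 2]]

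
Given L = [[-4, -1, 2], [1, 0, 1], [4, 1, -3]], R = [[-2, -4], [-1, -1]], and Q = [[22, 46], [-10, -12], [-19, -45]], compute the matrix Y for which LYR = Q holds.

Left-multiply by L⁻¹ and right-multiply by R⁻¹: Y = L⁻¹QR⁻¹.
det L = -1, so L⁻¹ = [[1, 1, 1], [-7, -4, -6], [-1, 0, -1]].
R has determinant -2; R⁻¹ = [[1/2, -2], [-1/2, 1]].
L⁻¹Q = [[-7, -11], [0, -4], [-3, -1]].
Y = (L⁻¹Q)R⁻¹ = [[2, 3], [2, -4], [-1, 5]].

Y = [[2, 3], [2, -4], [-1, 5]]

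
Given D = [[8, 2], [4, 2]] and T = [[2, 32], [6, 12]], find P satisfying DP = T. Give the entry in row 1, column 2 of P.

5

D is on the left of P, so left-multiply by D⁻¹: P = D⁻¹T.
det D = 8; the adjugate gives D⁻¹ = [[1/4, -1/4], [-1/2, 1]].
P = D⁻¹T = [[1/4, -1/4], [-1/2, 1]] · [[2, 32], [6, 12]] = [[-1, 5], [5, -4]].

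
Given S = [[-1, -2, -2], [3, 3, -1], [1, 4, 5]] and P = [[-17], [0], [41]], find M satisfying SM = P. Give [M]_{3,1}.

Left-multiplying both sides by S⁻¹ gives M = S⁻¹P.
det S = -5; the adjugate gives S⁻¹ = [[-19/5, -2/5, -8/5], [16/5, 3/5, 7/5], [-9/5, -2/5, -3/5]].
M = S⁻¹P = [[-19/5, -2/5, -8/5], [16/5, 3/5, 7/5], [-9/5, -2/5, -3/5]] · [[-17], [0], [41]] = [[-1], [3], [6]].

6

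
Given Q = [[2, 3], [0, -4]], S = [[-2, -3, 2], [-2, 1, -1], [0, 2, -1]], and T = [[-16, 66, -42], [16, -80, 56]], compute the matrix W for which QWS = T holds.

W = [[2, -1, 5], [-3, 5, 3]]

Left-multiply by Q⁻¹ and right-multiply by S⁻¹: W = Q⁻¹TS⁻¹.
Q has determinant -8; Q⁻¹ = [[1/2, 3/8], [0, -1/4]].
det S = -4; the adjugate gives S⁻¹ = [[-1/4, -1/4, -1/4], [1/2, -1/2, 3/2], [1, -1, 2]].
Q⁻¹T = [[-2, 3, 0], [-4, 20, -14]].
W = (Q⁻¹T)S⁻¹ = [[2, -1, 5], [-3, 5, 3]].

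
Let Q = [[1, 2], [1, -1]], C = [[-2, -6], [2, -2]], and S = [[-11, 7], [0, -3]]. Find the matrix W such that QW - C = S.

W = [[-3, -3], [-5, 2]]

QW = S + C = [[-13, 1], [2, -5]].
Q is on the left of W, so left-multiply by Q⁻¹: W = Q⁻¹(S + C).
Q has determinant -3; Q⁻¹ = [[1/3, 2/3], [1/3, -1/3]].
W = Q⁻¹(S + C) = [[-3, -3], [-5, 2]].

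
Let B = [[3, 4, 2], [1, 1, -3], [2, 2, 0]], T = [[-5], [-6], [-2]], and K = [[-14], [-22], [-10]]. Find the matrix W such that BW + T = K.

BW = K − T = [[-9], [-16], [-8]].
Since B multiplies W on the left, W = B⁻¹(K − T).
det B = -6, so B⁻¹ = [[-1, -2/3, 7/3], [1, 2/3, -11/6], [0, -1/3, 1/6]].
W = B⁻¹(K − T) = [[1], [-5], [4]].

W = [[1], [-5], [4]]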